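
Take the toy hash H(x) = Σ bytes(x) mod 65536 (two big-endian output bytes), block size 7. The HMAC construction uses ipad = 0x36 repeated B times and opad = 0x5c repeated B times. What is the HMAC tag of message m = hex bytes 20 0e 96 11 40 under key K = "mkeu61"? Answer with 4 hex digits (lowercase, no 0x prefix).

Key "mkeu61" = 6d 6b 65 75 36 31 is 6 bytes ≤ B = 7; zero-pad to 7 bytes: K' = 6d 6b 65 75 36 31 00.
K' ⊕ ipad = 5b 5d 53 43 00 07 36.  K' ⊕ opad = 31 37 39 29 6a 6d 5c.
Inner input = (K'⊕ipad) ∥ m = 5b 5d 53 43 00 07 36 ∥ 20 0e 96 11 40.
Inner hash: sum = 91+93+83+67+0+7+54+32+14+150+17+64 = 672 → 02 a0.
Outer input = (K'⊕opad) ∥ inner = 31 37 39 29 6a 6d 5c ∥ 02 a0.
Outer hash (tag): sum = 49+55+57+41+106+109+92+2+160 = 671 → 02 9f.

029f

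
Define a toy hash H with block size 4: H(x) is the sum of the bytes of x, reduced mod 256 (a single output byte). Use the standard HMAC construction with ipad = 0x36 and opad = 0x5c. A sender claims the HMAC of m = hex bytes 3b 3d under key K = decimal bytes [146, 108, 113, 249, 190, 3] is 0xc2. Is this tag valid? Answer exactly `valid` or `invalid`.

valid

Key decimal bytes [146, 108, 113, 249, 190, 3] = 92 6c 71 f9 be 03 is 6 bytes > B = 4, so hash it first: H(key) = 29, then zero-pad to 4 bytes: K' = 29 00 00 00.
K' ⊕ ipad = 1f 36 36 36; K' ⊕ opad = 75 5c 5c 5c.
Inner hash: sum = 31+54+54+54+59+61 = 313; mod 256 = 57 → 39.
Outer hash (recomputed tag): sum = 117+92+92+92+57 = 450; mod 256 = 194 → c2.
Recomputed tag = c2; claimed = c2 → match.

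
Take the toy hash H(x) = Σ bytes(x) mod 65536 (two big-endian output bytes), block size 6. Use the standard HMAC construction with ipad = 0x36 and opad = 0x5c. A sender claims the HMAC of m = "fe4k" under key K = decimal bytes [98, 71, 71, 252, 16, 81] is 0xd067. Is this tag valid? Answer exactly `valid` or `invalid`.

invalid

Key decimal bytes [98, 71, 71, 252, 16, 81] = 62 47 47 fc 10 51 is exactly B = 6 bytes: K' = 62 47 47 fc 10 51.
K' ⊕ ipad = 54 71 71 ca 26 67; K' ⊕ opad = 3e 1b 1b a0 4c 0d.
Inner hash: sum = 84+113+113+202+38+103+102+101+52+107 = 1015 → 03 f7.
Outer hash (recomputed tag): sum = 62+27+27+160+76+13+3+247 = 615 → 02 67.
Recomputed tag = 0267; claimed = d067 → mismatch.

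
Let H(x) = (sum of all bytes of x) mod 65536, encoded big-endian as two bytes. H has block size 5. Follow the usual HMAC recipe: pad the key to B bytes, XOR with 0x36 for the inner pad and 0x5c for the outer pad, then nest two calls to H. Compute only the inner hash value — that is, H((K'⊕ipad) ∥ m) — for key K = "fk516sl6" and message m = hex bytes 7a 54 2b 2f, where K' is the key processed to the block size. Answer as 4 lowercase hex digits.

02b2

Key "fk516sl6" = 66 6b 35 31 36 73 6c 36 is 8 bytes > B = 5, so hash it first: H(key) = 02 82, then zero-pad to 5 bytes: K' = 02 82 00 00 00.
K' ⊕ ipad = 34 b4 36 36 36.
Inner input = 34 b4 36 36 36 ∥ 7a 54 2b 2f.
Inner hash: sum = 52+180+54+54+54+122+84+43+47 = 690 → 02 b2.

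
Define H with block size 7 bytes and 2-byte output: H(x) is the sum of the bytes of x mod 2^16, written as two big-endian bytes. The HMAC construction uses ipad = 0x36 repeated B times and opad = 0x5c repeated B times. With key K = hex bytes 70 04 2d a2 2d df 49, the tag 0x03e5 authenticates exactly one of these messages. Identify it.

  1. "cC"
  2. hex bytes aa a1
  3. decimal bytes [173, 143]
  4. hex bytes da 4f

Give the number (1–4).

3

Key hex bytes 70 04 2d a2 2d df 49 is exactly B = 7 bytes: K' = 70 04 2d a2 2d df 49.
K' ⊕ ipad = 46 32 1b 94 1b e9 7f; K' ⊕ opad = 2c 58 71 fe 71 83 15.
m1: inner = H(46 32 1b 94 1b e9 7f 63 43) = 03 50; tag = H(2c 58 71 fe 71 83 15 03 50) = 034f
m2: inner = H(46 32 1b 94 1b e9 7f aa a1) = 03 f5; tag = H(2c 58 71 fe 71 83 15 03 f5) = 03f4
m3: inner = H(46 32 1b 94 1b e9 7f ad 8f) = 03 e6; tag = H(2c 58 71 fe 71 83 15 03 e6) = 03e5 ← matches
m4: inner = H(46 32 1b 94 1b e9 7f da 4f) = 03 d3; tag = H(2c 58 71 fe 71 83 15 03 d3) = 03d2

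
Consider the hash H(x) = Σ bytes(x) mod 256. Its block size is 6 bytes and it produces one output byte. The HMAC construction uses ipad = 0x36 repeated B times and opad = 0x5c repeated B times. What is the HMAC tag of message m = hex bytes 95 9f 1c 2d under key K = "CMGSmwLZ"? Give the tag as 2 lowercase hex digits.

c1

Key "CMGSmwLZ" = 43 4d 47 53 6d 77 4c 5a is 8 bytes > B = 6, so hash it first: H(key) = b4, then zero-pad to 6 bytes: K' = b4 00 00 00 00 00.
K' ⊕ ipad = 82 36 36 36 36 36.  K' ⊕ opad = e8 5c 5c 5c 5c 5c.
Inner input = (K'⊕ipad) ∥ m = 82 36 36 36 36 36 ∥ 95 9f 1c 2d.
Inner hash: sum = 130+54+54+54+54+54+149+159+28+45 = 781; mod 256 = 13 → 0d.
Outer input = (K'⊕opad) ∥ inner = e8 5c 5c 5c 5c 5c ∥ 0d.
Outer hash (tag): sum = 232+92+92+92+92+92+13 = 705; mod 256 = 193 → c1.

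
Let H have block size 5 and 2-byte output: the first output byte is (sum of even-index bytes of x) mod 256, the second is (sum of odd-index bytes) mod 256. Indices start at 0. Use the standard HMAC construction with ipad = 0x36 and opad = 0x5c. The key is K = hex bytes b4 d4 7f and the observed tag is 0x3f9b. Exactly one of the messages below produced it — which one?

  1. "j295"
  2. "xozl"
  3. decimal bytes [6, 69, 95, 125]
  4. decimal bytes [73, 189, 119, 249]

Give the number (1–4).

Key hex bytes b4 d4 7f is 3 bytes ≤ B = 5; zero-pad to 5 bytes: K' = b4 d4 7f 00 00.
K' ⊕ ipad = 82 e2 49 36 36; K' ⊕ opad = e8 88 23 5c 5c.
m1: inner = H(82 e2 49 36 36 6a 32 39 35) = 68 bb; tag = H(e8 88 23 5c 5c 68 bb) = 224c
m2: inner = H(82 e2 49 36 36 78 6f 7a 6c) = dc 0a; tag = H(e8 88 23 5c 5c dc 0a) = 71c0
m3: inner = H(82 e2 49 36 36 06 45 5f 7d) = c3 7d; tag = H(e8 88 23 5c 5c c3 7d) = e4a7
m4: inner = H(82 e2 49 36 36 49 bd 77 f9) = b7 d8; tag = H(e8 88 23 5c 5c b7 d8) = 3f9b ← matches

4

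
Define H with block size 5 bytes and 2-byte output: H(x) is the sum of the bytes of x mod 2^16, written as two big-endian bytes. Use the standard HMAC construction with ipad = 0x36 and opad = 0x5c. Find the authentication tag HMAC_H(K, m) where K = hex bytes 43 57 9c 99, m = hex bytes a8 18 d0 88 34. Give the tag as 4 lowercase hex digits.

02c0

Key hex bytes 43 57 9c 99 is 4 bytes ≤ B = 5; zero-pad to 5 bytes: K' = 43 57 9c 99 00.
K' ⊕ ipad = 75 61 aa af 36.  K' ⊕ opad = 1f 0b c0 c5 5c.
Inner input = (K'⊕ipad) ∥ m = 75 61 aa af 36 ∥ a8 18 d0 88 34.
Inner hash: sum = 117+97+170+175+54+168+24+208+136+52 = 1201 → 04 b1.
Outer input = (K'⊕opad) ∥ inner = 1f 0b c0 c5 5c ∥ 04 b1.
Outer hash (tag): sum = 31+11+192+197+92+4+177 = 704 → 02 c0.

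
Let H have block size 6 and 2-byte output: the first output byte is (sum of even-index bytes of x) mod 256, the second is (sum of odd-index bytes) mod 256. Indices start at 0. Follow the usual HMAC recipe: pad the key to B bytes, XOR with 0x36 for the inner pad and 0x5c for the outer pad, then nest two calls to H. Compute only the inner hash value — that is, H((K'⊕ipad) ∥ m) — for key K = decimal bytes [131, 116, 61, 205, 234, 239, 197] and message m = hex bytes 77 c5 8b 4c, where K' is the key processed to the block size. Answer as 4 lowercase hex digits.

Key decimal bytes [131, 116, 61, 205, 234, 239, 197] = 83 74 3d cd ea ef c5 is 7 bytes > B = 6, so hash it first: H(key) = 6f 30, then zero-pad to 6 bytes: K' = 6f 30 00 00 00 00.
K' ⊕ ipad = 59 06 36 36 36 36.
Inner input = 59 06 36 36 36 36 ∥ 77 c5 8b 4c.
Inner hash: even-index sum = 455 mod 256 = 199; odd-index sum = 387 mod 256 = 131 → c7 83.

c783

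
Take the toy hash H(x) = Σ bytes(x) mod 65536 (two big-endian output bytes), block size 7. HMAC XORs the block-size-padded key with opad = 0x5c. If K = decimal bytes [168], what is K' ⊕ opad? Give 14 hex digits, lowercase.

f45c5c5c5c5c5c

Key decimal bytes [168] = a8 is 1 byte ≤ B = 7; zero-pad to 7 bytes: K' = a8 00 00 00 00 00 00.
XOR each byte with 0x5c: a8⊕5c=f4, 00⊕5c=5c, 00⊕5c=5c, 00⊕5c=5c, 00⊕5c=5c, 00⊕5c=5c, 00⊕5c=5c.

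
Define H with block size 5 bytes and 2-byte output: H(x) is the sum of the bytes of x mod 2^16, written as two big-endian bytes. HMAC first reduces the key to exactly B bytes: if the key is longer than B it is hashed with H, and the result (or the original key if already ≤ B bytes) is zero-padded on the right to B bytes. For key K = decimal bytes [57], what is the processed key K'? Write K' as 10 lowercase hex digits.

3900000000

Key decimal bytes [57] = 39 is 1 byte ≤ B = 5; zero-pad to 5 bytes: K' = 39 00 00 00 00.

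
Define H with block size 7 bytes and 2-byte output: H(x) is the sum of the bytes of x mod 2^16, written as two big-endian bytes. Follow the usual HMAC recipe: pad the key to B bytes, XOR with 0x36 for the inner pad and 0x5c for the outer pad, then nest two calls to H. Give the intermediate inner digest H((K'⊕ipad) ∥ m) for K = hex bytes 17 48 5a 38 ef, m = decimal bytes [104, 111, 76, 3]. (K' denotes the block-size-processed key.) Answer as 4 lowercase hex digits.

0384

Key hex bytes 17 48 5a 38 ef is 5 bytes ≤ B = 7; zero-pad to 7 bytes: K' = 17 48 5a 38 ef 00 00.
K' ⊕ ipad = 21 7e 6c 0e d9 36 36.
Inner input = 21 7e 6c 0e d9 36 36 ∥ 68 6f 4c 03.
Inner hash: sum = 33+126+108+14+217+54+54+104+111+76+3 = 900 → 03 84.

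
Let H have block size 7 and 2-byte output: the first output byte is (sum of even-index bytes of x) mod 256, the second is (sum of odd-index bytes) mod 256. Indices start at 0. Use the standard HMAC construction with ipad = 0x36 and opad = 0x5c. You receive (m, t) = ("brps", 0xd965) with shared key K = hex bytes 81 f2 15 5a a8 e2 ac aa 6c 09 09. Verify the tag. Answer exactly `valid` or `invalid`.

Key hex bytes 81 f2 15 5a a8 e2 ac aa 6c 09 09 is 11 bytes > B = 7, so hash it first: H(key) = 5f e1, then zero-pad to 7 bytes: K' = 5f e1 00 00 00 00 00.
K' ⊕ ipad = 69 d7 36 36 36 36 36; K' ⊕ opad = 03 bd 5c 5c 5c 5c 5c.
Inner hash: even-index sum = 496 mod 256 = 240; odd-index sum = 533 mod 256 = 21 → f0 15.
Outer hash (recomputed tag): even-index sum = 300 mod 256 = 44; odd-index sum = 613 mod 256 = 101 → 2c 65.
Recomputed tag = 2c65; claimed = d965 → mismatch.

invalid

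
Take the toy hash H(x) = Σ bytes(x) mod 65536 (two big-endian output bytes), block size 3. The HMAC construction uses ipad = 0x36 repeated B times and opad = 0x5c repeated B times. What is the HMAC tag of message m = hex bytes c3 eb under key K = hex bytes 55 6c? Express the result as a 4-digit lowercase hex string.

0138

Key hex bytes 55 6c is 2 bytes ≤ B = 3; zero-pad to 3 bytes: K' = 55 6c 00.
K' ⊕ ipad = 63 5a 36.  K' ⊕ opad = 09 30 5c.
Inner input = (K'⊕ipad) ∥ m = 63 5a 36 ∥ c3 eb.
Inner hash: sum = 99+90+54+195+235 = 673 → 02 a1.
Outer input = (K'⊕opad) ∥ inner = 09 30 5c ∥ 02 a1.
Outer hash (tag): sum = 9+48+92+2+161 = 312 → 01 38.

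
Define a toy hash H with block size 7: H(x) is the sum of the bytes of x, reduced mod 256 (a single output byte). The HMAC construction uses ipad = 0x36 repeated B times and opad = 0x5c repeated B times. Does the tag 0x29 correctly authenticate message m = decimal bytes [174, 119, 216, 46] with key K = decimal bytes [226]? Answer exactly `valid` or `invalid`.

valid

Key decimal bytes [226] = e2 is 1 byte ≤ B = 7; zero-pad to 7 bytes: K' = e2 00 00 00 00 00 00.
K' ⊕ ipad = d4 36 36 36 36 36 36; K' ⊕ opad = be 5c 5c 5c 5c 5c 5c.
Inner hash: sum = 212+54+54+54+54+54+54+174+119+216+46 = 1091; mod 256 = 67 → 43.
Outer hash (recomputed tag): sum = 190+92+92+92+92+92+92+67 = 809; mod 256 = 41 → 29.
Recomputed tag = 29; claimed = 29 → match.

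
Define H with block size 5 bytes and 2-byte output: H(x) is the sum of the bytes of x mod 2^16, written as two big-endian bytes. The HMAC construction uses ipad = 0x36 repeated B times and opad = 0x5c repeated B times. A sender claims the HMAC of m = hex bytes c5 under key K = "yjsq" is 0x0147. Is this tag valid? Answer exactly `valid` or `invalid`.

valid

Key "yjsq" = 79 6a 73 71 is 4 bytes ≤ B = 5; zero-pad to 5 bytes: K' = 79 6a 73 71 00.
K' ⊕ ipad = 4f 5c 45 47 36; K' ⊕ opad = 25 36 2f 2d 5c.
Inner hash: sum = 79+92+69+71+54+197 = 562 → 02 32.
Outer hash (recomputed tag): sum = 37+54+47+45+92+2+50 = 327 → 01 47.
Recomputed tag = 0147; claimed = 0147 → match.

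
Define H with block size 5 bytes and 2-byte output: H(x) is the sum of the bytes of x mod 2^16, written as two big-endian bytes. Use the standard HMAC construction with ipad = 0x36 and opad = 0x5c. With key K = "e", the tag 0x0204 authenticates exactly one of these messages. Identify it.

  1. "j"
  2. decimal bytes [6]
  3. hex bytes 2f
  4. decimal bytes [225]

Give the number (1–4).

Key "e" = 65 is 1 byte ≤ B = 5; zero-pad to 5 bytes: K' = 65 00 00 00 00.
K' ⊕ ipad = 53 36 36 36 36; K' ⊕ opad = 39 5c 5c 5c 5c.
m1: inner = H(53 36 36 36 36 6a) = 01 95; tag = H(39 5c 5c 5c 5c 01 95) = 023f
m2: inner = H(53 36 36 36 36 06) = 01 31; tag = H(39 5c 5c 5c 5c 01 31) = 01db
m3: inner = H(53 36 36 36 36 2f) = 01 5a; tag = H(39 5c 5c 5c 5c 01 5a) = 0204 ← matches
m4: inner = H(53 36 36 36 36 e1) = 02 0c; tag = H(39 5c 5c 5c 5c 02 0c) = 01b7

3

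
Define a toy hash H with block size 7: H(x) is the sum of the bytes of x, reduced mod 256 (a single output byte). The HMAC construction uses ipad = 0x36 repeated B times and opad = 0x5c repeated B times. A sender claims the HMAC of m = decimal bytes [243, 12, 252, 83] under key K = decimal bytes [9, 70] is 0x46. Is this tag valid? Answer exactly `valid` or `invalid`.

valid

Key decimal bytes [9, 70] = 09 46 is 2 bytes ≤ B = 7; zero-pad to 7 bytes: K' = 09 46 00 00 00 00 00.
K' ⊕ ipad = 3f 70 36 36 36 36 36; K' ⊕ opad = 55 1a 5c 5c 5c 5c 5c.
Inner hash: sum = 63+112+54+54+54+54+54+243+12+252+83 = 1035; mod 256 = 11 → 0b.
Outer hash (recomputed tag): sum = 85+26+92+92+92+92+92+11 = 582; mod 256 = 70 → 46.
Recomputed tag = 46; claimed = 46 → match.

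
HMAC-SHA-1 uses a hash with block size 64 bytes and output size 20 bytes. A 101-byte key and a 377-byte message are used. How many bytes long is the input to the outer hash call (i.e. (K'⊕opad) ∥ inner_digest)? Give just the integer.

84

Key is 101 > 64 bytes, so it is hashed to 20 bytes then zero-padded to 64: |K'| = 64.
Outer input = (K'⊕opad) ∥ H(inner) → 64 + 20 = 84 bytes.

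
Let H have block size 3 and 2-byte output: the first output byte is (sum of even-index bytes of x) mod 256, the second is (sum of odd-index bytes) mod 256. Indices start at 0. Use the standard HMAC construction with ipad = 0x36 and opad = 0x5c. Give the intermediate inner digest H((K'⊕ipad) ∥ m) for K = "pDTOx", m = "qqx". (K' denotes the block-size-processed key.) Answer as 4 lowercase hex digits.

Key "pDTOx" = 70 44 54 4f 78 is 5 bytes > B = 3, so hash it first: H(key) = 3c 93, then zero-pad to 3 bytes: K' = 3c 93 00.
K' ⊕ ipad = 0a a5 36.
Inner input = 0a a5 36 ∥ 71 71 78.
Inner hash: even-index sum = 177 mod 256 = 177; odd-index sum = 398 mod 256 = 142 → b1 8e.

b18e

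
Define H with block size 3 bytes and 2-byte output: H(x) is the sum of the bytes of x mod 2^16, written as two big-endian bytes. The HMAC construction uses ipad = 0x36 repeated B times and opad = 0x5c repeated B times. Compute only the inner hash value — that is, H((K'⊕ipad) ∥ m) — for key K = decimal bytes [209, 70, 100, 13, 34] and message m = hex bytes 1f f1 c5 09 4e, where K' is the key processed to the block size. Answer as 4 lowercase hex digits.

0335

Key decimal bytes [209, 70, 100, 13, 34] = d1 46 64 0d 22 is 5 bytes > B = 3, so hash it first: H(key) = 01 aa, then zero-pad to 3 bytes: K' = 01 aa 00.
K' ⊕ ipad = 37 9c 36.
Inner input = 37 9c 36 ∥ 1f f1 c5 09 4e.
Inner hash: sum = 55+156+54+31+241+197+9+78 = 821 → 03 35.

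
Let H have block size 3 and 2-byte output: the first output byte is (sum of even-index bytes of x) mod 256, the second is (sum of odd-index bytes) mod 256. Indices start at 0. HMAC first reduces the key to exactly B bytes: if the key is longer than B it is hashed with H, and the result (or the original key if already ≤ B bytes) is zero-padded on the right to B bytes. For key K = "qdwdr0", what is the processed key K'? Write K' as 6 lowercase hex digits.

|K| = 6 > B = 3, so first hash the key.
H(K): even-index sum = 346 mod 256 = 90; odd-index sum = 248 mod 256 = 248 → 5a f8.
Zero-pad H(K) = 5a f8 to 3 bytes: K' = 5a f8 00.

5af800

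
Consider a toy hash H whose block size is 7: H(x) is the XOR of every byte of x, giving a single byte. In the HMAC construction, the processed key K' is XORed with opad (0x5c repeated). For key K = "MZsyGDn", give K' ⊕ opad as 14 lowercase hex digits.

Key "MZsyGDn" = 4d 5a 73 79 47 44 6e is exactly B = 7 bytes: K' = 4d 5a 73 79 47 44 6e.
XOR each byte with 0x5c: 4d⊕5c=11, 5a⊕5c=06, 73⊕5c=2f, 79⊕5c=25, 47⊕5c=1b, 44⊕5c=18, 6e⊕5c=32.

11062f251b1832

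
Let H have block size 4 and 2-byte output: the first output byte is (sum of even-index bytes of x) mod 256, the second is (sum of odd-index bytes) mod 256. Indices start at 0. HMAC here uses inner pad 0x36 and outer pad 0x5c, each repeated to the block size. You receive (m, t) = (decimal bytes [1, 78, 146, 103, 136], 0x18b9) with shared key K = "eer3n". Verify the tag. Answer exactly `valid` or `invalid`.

Key "eer3n" = 65 65 72 33 6e is 5 bytes > B = 4, so hash it first: H(key) = 45 98, then zero-pad to 4 bytes: K' = 45 98 00 00.
K' ⊕ ipad = 73 ae 36 36; K' ⊕ opad = 19 c4 5c 5c.
Inner hash: even-index sum = 452 mod 256 = 196; odd-index sum = 409 mod 256 = 153 → c4 99.
Outer hash (recomputed tag): even-index sum = 313 mod 256 = 57; odd-index sum = 441 mod 256 = 185 → 39 b9.
Recomputed tag = 39b9; claimed = 18b9 → mismatch.

invalid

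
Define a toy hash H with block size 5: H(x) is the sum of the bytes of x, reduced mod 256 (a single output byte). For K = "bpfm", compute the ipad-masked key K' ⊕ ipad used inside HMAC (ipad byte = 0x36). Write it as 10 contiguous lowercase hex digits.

Key "bpfm" = 62 70 66 6d is 4 bytes ≤ B = 5; zero-pad to 5 bytes: K' = 62 70 66 6d 00.
XOR each byte with 0x36: 62⊕36=54, 70⊕36=46, 66⊕36=50, 6d⊕36=5b, 00⊕36=36.

5446505b36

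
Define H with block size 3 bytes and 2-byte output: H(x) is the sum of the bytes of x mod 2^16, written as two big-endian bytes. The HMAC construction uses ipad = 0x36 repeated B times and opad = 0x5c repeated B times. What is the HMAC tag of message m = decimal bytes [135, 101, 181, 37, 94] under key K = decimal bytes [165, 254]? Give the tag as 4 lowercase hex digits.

Key decimal bytes [165, 254] = a5 fe is 2 bytes ≤ B = 3; zero-pad to 3 bytes: K' = a5 fe 00.
K' ⊕ ipad = 93 c8 36.  K' ⊕ opad = f9 a2 5c.
Inner input = (K'⊕ipad) ∥ m = 93 c8 36 ∥ 87 65 b5 25 5e.
Inner hash: sum = 147+200+54+135+101+181+37+94 = 949 → 03 b5.
Outer input = (K'⊕opad) ∥ inner = f9 a2 5c ∥ 03 b5.
Outer hash (tag): sum = 249+162+92+3+181 = 687 → 02 af.

02af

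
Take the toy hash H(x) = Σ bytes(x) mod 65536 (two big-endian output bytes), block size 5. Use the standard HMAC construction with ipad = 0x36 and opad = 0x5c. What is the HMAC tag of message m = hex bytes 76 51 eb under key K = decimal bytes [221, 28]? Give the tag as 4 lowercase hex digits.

0241

Key decimal bytes [221, 28] = dd 1c is 2 bytes ≤ B = 5; zero-pad to 5 bytes: K' = dd 1c 00 00 00.
K' ⊕ ipad = eb 2a 36 36 36.  K' ⊕ opad = 81 40 5c 5c 5c.
Inner input = (K'⊕ipad) ∥ m = eb 2a 36 36 36 ∥ 76 51 eb.
Inner hash: sum = 235+42+54+54+54+118+81+235 = 873 → 03 69.
Outer input = (K'⊕opad) ∥ inner = 81 40 5c 5c 5c ∥ 03 69.
Outer hash (tag): sum = 129+64+92+92+92+3+105 = 577 → 02 41.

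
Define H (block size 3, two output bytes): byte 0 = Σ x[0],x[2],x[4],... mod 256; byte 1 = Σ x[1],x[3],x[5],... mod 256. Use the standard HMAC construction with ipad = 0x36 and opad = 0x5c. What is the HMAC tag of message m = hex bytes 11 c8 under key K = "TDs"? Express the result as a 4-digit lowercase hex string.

Key "TDs" = 54 44 73 is exactly B = 3 bytes: K' = 54 44 73.
K' ⊕ ipad = 62 72 45.  K' ⊕ opad = 08 18 2f.
Inner input = (K'⊕ipad) ∥ m = 62 72 45 ∥ 11 c8.
Inner hash: even-index sum = 367 mod 256 = 111; odd-index sum = 131 mod 256 = 131 → 6f 83.
Outer input = (K'⊕opad) ∥ inner = 08 18 2f ∥ 6f 83.
Outer hash (tag): even-index sum = 186 mod 256 = 186; odd-index sum = 135 mod 256 = 135 → ba 87.

ba87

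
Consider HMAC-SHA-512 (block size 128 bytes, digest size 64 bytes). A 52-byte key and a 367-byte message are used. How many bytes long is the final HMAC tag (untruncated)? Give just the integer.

64

The tag is one SHA-512 digest: 64 bytes.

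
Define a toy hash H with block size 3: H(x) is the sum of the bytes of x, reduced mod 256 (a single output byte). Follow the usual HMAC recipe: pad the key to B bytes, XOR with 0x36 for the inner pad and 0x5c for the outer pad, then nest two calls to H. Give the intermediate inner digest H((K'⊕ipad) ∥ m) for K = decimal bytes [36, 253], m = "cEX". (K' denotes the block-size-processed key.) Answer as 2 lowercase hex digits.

Key decimal bytes [36, 253] = 24 fd is 2 bytes ≤ B = 3; zero-pad to 3 bytes: K' = 24 fd 00.
K' ⊕ ipad = 12 cb 36.
Inner input = 12 cb 36 ∥ 63 45 58.
Inner hash: sum = 18+203+54+99+69+88 = 531; mod 256 = 19 → 13.

13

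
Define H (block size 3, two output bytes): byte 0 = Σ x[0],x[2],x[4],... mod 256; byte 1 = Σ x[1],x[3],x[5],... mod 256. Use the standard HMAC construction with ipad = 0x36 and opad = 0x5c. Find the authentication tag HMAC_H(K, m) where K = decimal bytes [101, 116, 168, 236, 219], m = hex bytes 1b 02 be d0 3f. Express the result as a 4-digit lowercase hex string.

Key decimal bytes [101, 116, 168, 236, 219] = 65 74 a8 ec db is 5 bytes > B = 3, so hash it first: H(key) = e8 60, then zero-pad to 3 bytes: K' = e8 60 00.
K' ⊕ ipad = de 56 36.  K' ⊕ opad = b4 3c 5c.
Inner input = (K'⊕ipad) ∥ m = de 56 36 ∥ 1b 02 be d0 3f.
Inner hash: even-index sum = 486 mod 256 = 230; odd-index sum = 366 mod 256 = 110 → e6 6e.
Outer input = (K'⊕opad) ∥ inner = b4 3c 5c ∥ e6 6e.
Outer hash (tag): even-index sum = 382 mod 256 = 126; odd-index sum = 290 mod 256 = 34 → 7e 22.

7e22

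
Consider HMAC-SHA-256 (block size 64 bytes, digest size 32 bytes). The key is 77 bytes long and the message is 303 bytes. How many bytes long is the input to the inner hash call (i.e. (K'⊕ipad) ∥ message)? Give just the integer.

367

Key is 77 > 64 bytes, so it is hashed to 32 bytes then zero-padded to 64: |K'| = 64.
Inner input = (K'⊕ipad) ∥ m → 64 + 303 = 367 bytes.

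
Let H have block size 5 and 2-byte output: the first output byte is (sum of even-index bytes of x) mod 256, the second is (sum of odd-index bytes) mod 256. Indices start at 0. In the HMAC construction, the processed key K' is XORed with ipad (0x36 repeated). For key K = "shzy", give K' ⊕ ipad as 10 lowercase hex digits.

Key "shzy" = 73 68 7a 79 is 4 bytes ≤ B = 5; zero-pad to 5 bytes: K' = 73 68 7a 79 00.
XOR each byte with 0x36: 73⊕36=45, 68⊕36=5e, 7a⊕36=4c, 79⊕36=4f, 00⊕36=36.

455e4c4f36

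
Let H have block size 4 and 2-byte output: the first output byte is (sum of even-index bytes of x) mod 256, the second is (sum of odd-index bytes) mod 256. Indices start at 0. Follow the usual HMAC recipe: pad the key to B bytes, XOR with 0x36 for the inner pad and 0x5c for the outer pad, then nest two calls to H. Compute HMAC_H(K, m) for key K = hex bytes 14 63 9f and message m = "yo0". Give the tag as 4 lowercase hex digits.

7f95

Key hex bytes 14 63 9f is 3 bytes ≤ B = 4; zero-pad to 4 bytes: K' = 14 63 9f 00.
K' ⊕ ipad = 22 55 a9 36.  K' ⊕ opad = 48 3f c3 5c.
Inner input = (K'⊕ipad) ∥ m = 22 55 a9 36 ∥ 79 6f 30.
Inner hash: even-index sum = 372 mod 256 = 116; odd-index sum = 250 mod 256 = 250 → 74 fa.
Outer input = (K'⊕opad) ∥ inner = 48 3f c3 5c ∥ 74 fa.
Outer hash (tag): even-index sum = 383 mod 256 = 127; odd-index sum = 405 mod 256 = 149 → 7f 95.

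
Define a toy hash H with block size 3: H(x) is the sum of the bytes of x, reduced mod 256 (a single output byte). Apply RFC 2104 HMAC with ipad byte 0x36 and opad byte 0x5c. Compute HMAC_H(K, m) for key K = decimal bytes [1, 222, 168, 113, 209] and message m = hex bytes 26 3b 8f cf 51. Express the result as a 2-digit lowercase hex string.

c8

Key decimal bytes [1, 222, 168, 113, 209] = 01 de a8 71 d1 is 5 bytes > B = 3, so hash it first: H(key) = c9, then zero-pad to 3 bytes: K' = c9 00 00.
K' ⊕ ipad = ff 36 36.  K' ⊕ opad = 95 5c 5c.
Inner input = (K'⊕ipad) ∥ m = ff 36 36 ∥ 26 3b 8f cf 51.
Inner hash: sum = 255+54+54+38+59+143+207+81 = 891; mod 256 = 123 → 7b.
Outer input = (K'⊕opad) ∥ inner = 95 5c 5c ∥ 7b.
Outer hash (tag): sum = 149+92+92+123 = 456; mod 256 = 200 → c8.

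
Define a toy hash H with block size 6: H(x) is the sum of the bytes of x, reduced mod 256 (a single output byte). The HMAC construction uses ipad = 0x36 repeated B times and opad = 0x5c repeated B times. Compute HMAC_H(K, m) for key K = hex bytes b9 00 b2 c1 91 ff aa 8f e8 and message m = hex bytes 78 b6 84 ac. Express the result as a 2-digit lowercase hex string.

Key hex bytes b9 00 b2 c1 91 ff aa 8f e8 is 9 bytes > B = 6, so hash it first: H(key) = dd, then zero-pad to 6 bytes: K' = dd 00 00 00 00 00.
K' ⊕ ipad = eb 36 36 36 36 36.  K' ⊕ opad = 81 5c 5c 5c 5c 5c.
Inner input = (K'⊕ipad) ∥ m = eb 36 36 36 36 36 ∥ 78 b6 84 ac.
Inner hash: sum = 235+54+54+54+54+54+120+182+132+172 = 1111; mod 256 = 87 → 57.
Outer input = (K'⊕opad) ∥ inner = 81 5c 5c 5c 5c 5c ∥ 57.
Outer hash (tag): sum = 129+92+92+92+92+92+87 = 676; mod 256 = 164 → a4.

a4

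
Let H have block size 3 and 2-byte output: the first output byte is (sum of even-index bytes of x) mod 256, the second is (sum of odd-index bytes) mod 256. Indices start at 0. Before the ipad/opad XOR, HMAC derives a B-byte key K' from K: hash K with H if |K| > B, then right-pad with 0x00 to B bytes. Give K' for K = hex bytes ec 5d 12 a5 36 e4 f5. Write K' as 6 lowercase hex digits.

29e600

|K| = 7 > B = 3, so first hash the key.
H(K): even-index sum = 553 mod 256 = 41; odd-index sum = 486 mod 256 = 230 → 29 e6.
Zero-pad H(K) = 29 e6 to 3 bytes: K' = 29 e6 00.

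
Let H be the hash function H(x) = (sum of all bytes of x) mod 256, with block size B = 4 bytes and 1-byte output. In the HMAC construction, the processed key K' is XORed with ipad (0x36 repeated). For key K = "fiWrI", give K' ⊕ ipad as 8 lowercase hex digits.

Key "fiWrI" = 66 69 57 72 49 is 5 bytes > B = 4, so hash it first: H(key) = e1, then zero-pad to 4 bytes: K' = e1 00 00 00.
XOR each byte with 0x36: e1⊕36=d7, 00⊕36=36, 00⊕36=36, 00⊕36=36.

d7363636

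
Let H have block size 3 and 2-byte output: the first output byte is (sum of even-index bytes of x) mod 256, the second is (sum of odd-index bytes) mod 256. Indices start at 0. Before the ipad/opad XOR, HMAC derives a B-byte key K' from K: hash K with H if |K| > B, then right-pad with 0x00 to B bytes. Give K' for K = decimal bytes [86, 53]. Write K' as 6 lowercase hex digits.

563500

Key decimal bytes [86, 53] = 56 35 is 2 bytes ≤ B = 3; zero-pad to 3 bytes: K' = 56 35 00.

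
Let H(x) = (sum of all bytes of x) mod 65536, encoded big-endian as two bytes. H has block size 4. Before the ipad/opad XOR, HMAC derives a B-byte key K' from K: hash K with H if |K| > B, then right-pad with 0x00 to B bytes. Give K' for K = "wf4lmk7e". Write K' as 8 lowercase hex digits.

02f10000

|K| = 8 > B = 4, so first hash the key.
H(K): sum = 119+102+52+108+109+107+55+101 = 753 → 02 f1.
Zero-pad H(K) = 02 f1 to 4 bytes: K' = 02 f1 00 00.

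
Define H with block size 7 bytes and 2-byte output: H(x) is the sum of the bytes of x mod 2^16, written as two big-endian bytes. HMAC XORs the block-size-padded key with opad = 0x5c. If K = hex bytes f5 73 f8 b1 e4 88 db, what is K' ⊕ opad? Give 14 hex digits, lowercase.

Key hex bytes f5 73 f8 b1 e4 88 db is exactly B = 7 bytes: K' = f5 73 f8 b1 e4 88 db.
XOR each byte with 0x5c: f5⊕5c=a9, 73⊕5c=2f, f8⊕5c=a4, b1⊕5c=ed, e4⊕5c=b8, 88⊕5c=d4, db⊕5c=87.

a92fa4edb8d487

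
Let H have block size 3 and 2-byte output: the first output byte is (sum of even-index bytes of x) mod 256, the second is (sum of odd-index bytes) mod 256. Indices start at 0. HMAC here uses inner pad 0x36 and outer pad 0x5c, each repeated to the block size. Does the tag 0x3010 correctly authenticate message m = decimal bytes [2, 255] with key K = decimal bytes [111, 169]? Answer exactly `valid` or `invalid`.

invalid

Key decimal bytes [111, 169] = 6f a9 is 2 bytes ≤ B = 3; zero-pad to 3 bytes: K' = 6f a9 00.
K' ⊕ ipad = 59 9f 36; K' ⊕ opad = 33 f5 5c.
Inner hash: even-index sum = 398 mod 256 = 142; odd-index sum = 161 mod 256 = 161 → 8e a1.
Outer hash (recomputed tag): even-index sum = 304 mod 256 = 48; odd-index sum = 387 mod 256 = 131 → 30 83.
Recomputed tag = 3083; claimed = 3010 → mismatch.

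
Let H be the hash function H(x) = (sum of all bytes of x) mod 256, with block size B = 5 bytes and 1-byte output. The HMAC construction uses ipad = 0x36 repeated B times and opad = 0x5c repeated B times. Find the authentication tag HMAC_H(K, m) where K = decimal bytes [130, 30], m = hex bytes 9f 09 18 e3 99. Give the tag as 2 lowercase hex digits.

ee

Key decimal bytes [130, 30] = 82 1e is 2 bytes ≤ B = 5; zero-pad to 5 bytes: K' = 82 1e 00 00 00.
K' ⊕ ipad = b4 28 36 36 36.  K' ⊕ opad = de 42 5c 5c 5c.
Inner input = (K'⊕ipad) ∥ m = b4 28 36 36 36 ∥ 9f 09 18 e3 99.
Inner hash: sum = 180+40+54+54+54+159+9+24+227+153 = 954; mod 256 = 186 → ba.
Outer input = (K'⊕opad) ∥ inner = de 42 5c 5c 5c ∥ ba.
Outer hash (tag): sum = 222+66+92+92+92+186 = 750; mod 256 = 238 → ee.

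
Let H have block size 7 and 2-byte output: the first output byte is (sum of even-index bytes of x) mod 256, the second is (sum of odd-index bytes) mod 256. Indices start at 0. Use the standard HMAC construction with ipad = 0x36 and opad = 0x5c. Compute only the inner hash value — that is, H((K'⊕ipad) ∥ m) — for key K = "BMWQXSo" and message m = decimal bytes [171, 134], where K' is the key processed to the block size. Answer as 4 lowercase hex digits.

Key "BMWQXSo" = 42 4d 57 51 58 53 6f is exactly B = 7 bytes: K' = 42 4d 57 51 58 53 6f.
K' ⊕ ipad = 74 7b 61 67 6e 65 59.
Inner input = 74 7b 61 67 6e 65 59 ∥ ab 86.
Inner hash: even-index sum = 546 mod 256 = 34; odd-index sum = 498 mod 256 = 242 → 22 f2.

22f2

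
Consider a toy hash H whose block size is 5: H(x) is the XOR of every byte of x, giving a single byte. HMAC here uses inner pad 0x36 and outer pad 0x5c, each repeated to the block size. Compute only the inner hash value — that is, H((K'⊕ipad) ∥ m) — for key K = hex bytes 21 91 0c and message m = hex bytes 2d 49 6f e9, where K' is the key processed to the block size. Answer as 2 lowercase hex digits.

68

Key hex bytes 21 91 0c is 3 bytes ≤ B = 5; zero-pad to 5 bytes: K' = 21 91 0c 00 00.
K' ⊕ ipad = 17 a7 3a 36 36.
Inner input = 17 a7 3a 36 36 ∥ 2d 49 6f e9.
Inner hash: XOR 17⊕a7⊕3a⊕36⊕36⊕2d⊕49⊕6f⊕e9 = 68.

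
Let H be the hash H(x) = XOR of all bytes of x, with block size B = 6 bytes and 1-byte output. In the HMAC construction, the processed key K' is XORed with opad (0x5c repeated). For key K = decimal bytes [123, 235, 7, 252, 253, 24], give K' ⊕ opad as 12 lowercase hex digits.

Key decimal bytes [123, 235, 7, 252, 253, 24] = 7b eb 07 fc fd 18 is exactly B = 6 bytes: K' = 7b eb 07 fc fd 18.
XOR each byte with 0x5c: 7b⊕5c=27, eb⊕5c=b7, 07⊕5c=5b, fc⊕5c=a0, fd⊕5c=a1, 18⊕5c=44.

27b75ba0a144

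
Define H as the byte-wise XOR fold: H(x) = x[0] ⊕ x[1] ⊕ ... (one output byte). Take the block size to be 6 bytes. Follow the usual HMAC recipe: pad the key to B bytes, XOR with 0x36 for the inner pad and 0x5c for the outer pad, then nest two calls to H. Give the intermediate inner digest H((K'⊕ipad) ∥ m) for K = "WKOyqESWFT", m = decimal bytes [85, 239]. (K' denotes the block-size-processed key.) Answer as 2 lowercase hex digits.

Key "WKOyqESWFT" = 57 4b 4f 79 71 45 53 57 46 54 is 10 bytes > B = 6, so hash it first: H(key) = 08, then zero-pad to 6 bytes: K' = 08 00 00 00 00 00.
K' ⊕ ipad = 3e 36 36 36 36 36.
Inner input = 3e 36 36 36 36 36 ∥ 55 ef.
Inner hash: XOR 3e⊕36⊕36⊕36⊕36⊕36⊕55⊕ef = b2.

b2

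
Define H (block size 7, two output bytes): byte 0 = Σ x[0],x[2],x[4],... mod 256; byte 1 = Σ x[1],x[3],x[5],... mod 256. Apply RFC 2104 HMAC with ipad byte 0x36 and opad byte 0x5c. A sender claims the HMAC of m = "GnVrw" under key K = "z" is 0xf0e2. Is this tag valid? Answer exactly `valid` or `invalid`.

valid

Key "z" = 7a is 1 byte ≤ B = 7; zero-pad to 7 bytes: K' = 7a 00 00 00 00 00 00.
K' ⊕ ipad = 4c 36 36 36 36 36 36; K' ⊕ opad = 26 5c 5c 5c 5c 5c 5c.
Inner hash: even-index sum = 462 mod 256 = 206; odd-index sum = 438 mod 256 = 182 → ce b6.
Outer hash (recomputed tag): even-index sum = 496 mod 256 = 240; odd-index sum = 482 mod 256 = 226 → f0 e2.
Recomputed tag = f0e2; claimed = f0e2 → match.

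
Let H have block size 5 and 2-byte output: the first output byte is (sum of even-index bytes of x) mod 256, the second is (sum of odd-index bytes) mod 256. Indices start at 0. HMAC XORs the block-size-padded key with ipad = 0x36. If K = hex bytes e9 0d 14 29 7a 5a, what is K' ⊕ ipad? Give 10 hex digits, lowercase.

41a6363636

Key hex bytes e9 0d 14 29 7a 5a is 6 bytes > B = 5, so hash it first: H(key) = 77 90, then zero-pad to 5 bytes: K' = 77 90 00 00 00.
XOR each byte with 0x36: 77⊕36=41, 90⊕36=a6, 00⊕36=36, 00⊕36=36, 00⊕36=36.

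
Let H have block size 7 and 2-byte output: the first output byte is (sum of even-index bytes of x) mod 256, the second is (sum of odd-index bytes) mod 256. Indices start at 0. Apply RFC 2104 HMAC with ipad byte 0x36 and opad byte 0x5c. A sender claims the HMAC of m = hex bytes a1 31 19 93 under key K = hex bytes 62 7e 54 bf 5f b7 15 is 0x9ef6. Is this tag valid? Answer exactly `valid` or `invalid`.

valid

Key hex bytes 62 7e 54 bf 5f b7 15 is exactly B = 7 bytes: K' = 62 7e 54 bf 5f b7 15.
K' ⊕ ipad = 54 48 62 89 69 81 23; K' ⊕ opad = 3e 22 08 e3 03 eb 49.
Inner hash: even-index sum = 518 mod 256 = 6; odd-index sum = 524 mod 256 = 12 → 06 0c.
Outer hash (recomputed tag): even-index sum = 158 mod 256 = 158; odd-index sum = 502 mod 256 = 246 → 9e f6.
Recomputed tag = 9ef6; claimed = 9ef6 → match.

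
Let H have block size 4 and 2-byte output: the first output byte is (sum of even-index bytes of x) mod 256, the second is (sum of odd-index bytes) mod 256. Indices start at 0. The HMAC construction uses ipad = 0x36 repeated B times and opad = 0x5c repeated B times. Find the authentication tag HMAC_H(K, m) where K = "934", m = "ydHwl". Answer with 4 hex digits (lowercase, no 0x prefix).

0be1

Key "934" = 39 33 34 is 3 bytes ≤ B = 4; zero-pad to 4 bytes: K' = 39 33 34 00.
K' ⊕ ipad = 0f 05 02 36.  K' ⊕ opad = 65 6f 68 5c.
Inner input = (K'⊕ipad) ∥ m = 0f 05 02 36 ∥ 79 64 48 77 6c.
Inner hash: even-index sum = 318 mod 256 = 62; odd-index sum = 278 mod 256 = 22 → 3e 16.
Outer input = (K'⊕opad) ∥ inner = 65 6f 68 5c ∥ 3e 16.
Outer hash (tag): even-index sum = 267 mod 256 = 11; odd-index sum = 225 mod 256 = 225 → 0b e1.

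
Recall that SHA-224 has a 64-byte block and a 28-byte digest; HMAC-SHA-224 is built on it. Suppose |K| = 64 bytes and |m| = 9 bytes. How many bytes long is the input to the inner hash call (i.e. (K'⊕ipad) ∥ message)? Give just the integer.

Key is 64 ≤ 64 bytes, zero-padded: |K'| = 64.
Inner input = (K'⊕ipad) ∥ m → 64 + 9 = 73 bytes.

73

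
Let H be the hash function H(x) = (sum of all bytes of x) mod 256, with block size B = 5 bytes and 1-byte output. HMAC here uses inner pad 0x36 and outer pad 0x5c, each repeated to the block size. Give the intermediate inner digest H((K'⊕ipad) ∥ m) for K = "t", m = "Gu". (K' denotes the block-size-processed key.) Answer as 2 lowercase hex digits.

Key "t" = 74 is 1 byte ≤ B = 5; zero-pad to 5 bytes: K' = 74 00 00 00 00.
K' ⊕ ipad = 42 36 36 36 36.
Inner input = 42 36 36 36 36 ∥ 47 75.
Inner hash: sum = 66+54+54+54+54+71+117 = 470; mod 256 = 214 → d6.

d6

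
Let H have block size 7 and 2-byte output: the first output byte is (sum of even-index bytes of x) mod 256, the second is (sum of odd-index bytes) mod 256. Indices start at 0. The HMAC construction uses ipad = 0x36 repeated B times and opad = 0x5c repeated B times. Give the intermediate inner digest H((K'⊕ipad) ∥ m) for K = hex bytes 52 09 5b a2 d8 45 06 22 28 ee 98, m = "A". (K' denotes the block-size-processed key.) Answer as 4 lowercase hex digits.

1fe3

Key hex bytes 52 09 5b a2 d8 45 06 22 28 ee 98 is 11 bytes > B = 7, so hash it first: H(key) = 4b 00, then zero-pad to 7 bytes: K' = 4b 00 00 00 00 00 00.
K' ⊕ ipad = 7d 36 36 36 36 36 36.
Inner input = 7d 36 36 36 36 36 36 ∥ 41.
Inner hash: even-index sum = 287 mod 256 = 31; odd-index sum = 227 mod 256 = 227 → 1f e3.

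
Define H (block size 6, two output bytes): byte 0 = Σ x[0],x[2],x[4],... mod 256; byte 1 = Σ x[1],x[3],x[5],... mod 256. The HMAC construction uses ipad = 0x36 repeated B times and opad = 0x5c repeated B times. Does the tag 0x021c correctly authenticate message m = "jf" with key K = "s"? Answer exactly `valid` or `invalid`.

Key "s" = 73 is 1 byte ≤ B = 6; zero-pad to 6 bytes: K' = 73 00 00 00 00 00.
K' ⊕ ipad = 45 36 36 36 36 36; K' ⊕ opad = 2f 5c 5c 5c 5c 5c.
Inner hash: even-index sum = 283 mod 256 = 27; odd-index sum = 264 mod 256 = 8 → 1b 08.
Outer hash (recomputed tag): even-index sum = 258 mod 256 = 2; odd-index sum = 284 mod 256 = 28 → 02 1c.
Recomputed tag = 021c; claimed = 021c → match.

valid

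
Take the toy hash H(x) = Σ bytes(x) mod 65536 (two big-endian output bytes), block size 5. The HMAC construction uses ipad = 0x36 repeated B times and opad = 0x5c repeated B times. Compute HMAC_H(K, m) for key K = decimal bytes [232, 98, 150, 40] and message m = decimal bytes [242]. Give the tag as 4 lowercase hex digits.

02a7

Key decimal bytes [232, 98, 150, 40] = e8 62 96 28 is 4 bytes ≤ B = 5; zero-pad to 5 bytes: K' = e8 62 96 28 00.
K' ⊕ ipad = de 54 a0 1e 36.  K' ⊕ opad = b4 3e ca 74 5c.
Inner input = (K'⊕ipad) ∥ m = de 54 a0 1e 36 ∥ f2.
Inner hash: sum = 222+84+160+30+54+242 = 792 → 03 18.
Outer input = (K'⊕opad) ∥ inner = b4 3e ca 74 5c ∥ 03 18.
Outer hash (tag): sum = 180+62+202+116+92+3+24 = 679 → 02 a7.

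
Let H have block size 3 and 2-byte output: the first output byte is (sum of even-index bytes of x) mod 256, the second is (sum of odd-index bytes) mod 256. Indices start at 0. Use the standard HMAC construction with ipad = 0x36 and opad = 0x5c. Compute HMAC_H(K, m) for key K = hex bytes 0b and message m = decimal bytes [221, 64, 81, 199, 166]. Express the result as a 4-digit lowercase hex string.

Key hex bytes 0b is 1 byte ≤ B = 3; zero-pad to 3 bytes: K' = 0b 00 00.
K' ⊕ ipad = 3d 36 36.  K' ⊕ opad = 57 5c 5c.
Inner input = (K'⊕ipad) ∥ m = 3d 36 36 ∥ dd 40 51 c7 a6.
Inner hash: even-index sum = 378 mod 256 = 122; odd-index sum = 522 mod 256 = 10 → 7a 0a.
Outer input = (K'⊕opad) ∥ inner = 57 5c 5c ∥ 7a 0a.
Outer hash (tag): even-index sum = 189 mod 256 = 189; odd-index sum = 214 mod 256 = 214 → bd d6.

bdd6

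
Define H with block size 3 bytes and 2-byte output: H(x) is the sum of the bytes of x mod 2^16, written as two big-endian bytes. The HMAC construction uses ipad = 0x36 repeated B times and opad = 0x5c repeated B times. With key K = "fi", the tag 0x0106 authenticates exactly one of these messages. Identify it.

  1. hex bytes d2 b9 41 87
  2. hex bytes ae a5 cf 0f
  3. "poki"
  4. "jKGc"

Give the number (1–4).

Key "fi" = 66 69 is 2 bytes ≤ B = 3; zero-pad to 3 bytes: K' = 66 69 00.
K' ⊕ ipad = 50 5f 36; K' ⊕ opad = 3a 35 5c.
m1: inner = H(50 5f 36 d2 b9 41 87) = 03 38; tag = H(3a 35 5c 03 38) = 0106 ← matches
m2: inner = H(50 5f 36 ae a5 cf 0f) = 03 16; tag = H(3a 35 5c 03 16) = 00e4
m3: inner = H(50 5f 36 70 6f 6b 69) = 02 98; tag = H(3a 35 5c 02 98) = 0165
m4: inner = H(50 5f 36 6a 4b 47 63) = 02 44; tag = H(3a 35 5c 02 44) = 0111

1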